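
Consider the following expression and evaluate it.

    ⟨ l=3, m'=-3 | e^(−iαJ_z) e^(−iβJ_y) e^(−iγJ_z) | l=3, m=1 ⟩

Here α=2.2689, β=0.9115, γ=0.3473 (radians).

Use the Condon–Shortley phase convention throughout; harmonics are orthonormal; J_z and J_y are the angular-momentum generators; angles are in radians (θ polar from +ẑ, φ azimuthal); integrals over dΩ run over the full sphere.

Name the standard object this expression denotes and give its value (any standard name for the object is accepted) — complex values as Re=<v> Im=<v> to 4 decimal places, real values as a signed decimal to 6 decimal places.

Wigner D-matrix element, Re=0.1154 Im=0.0205

This is a Wigner D-matrix element — the rotation-matrix element ⟨l m'| R(α,β,γ) |l m⟩ in the angular-momentum basis.
D^3_{-3,1}(2.2689,0.9115,0.3473) = e^{-i·-3·2.2689}·d^3_{-3,1}(0.9115)·e^{-i·1·0.3473}. Compute d first:
With c≡cos(β/2)=0.897931 and s≡sin(β/2)=0.440136, N=[1·720·24·2]^{1/2}=185.903201
Admissible k: 4..4 (factorial args all ≥0)
  k=4: (−1)^0·185.9032/(48)·0.8979^2·0.4401^4 = +0.117187
d^3_{-3,1}(0.9115) = +0.117187
Phases: e^{-i·(-3)·2.2689}=+0.866067+0.499927i, e^{-i·(1)·0.3473}=+0.940295-0.340360i ⇒ D=+0.115372+0.020543i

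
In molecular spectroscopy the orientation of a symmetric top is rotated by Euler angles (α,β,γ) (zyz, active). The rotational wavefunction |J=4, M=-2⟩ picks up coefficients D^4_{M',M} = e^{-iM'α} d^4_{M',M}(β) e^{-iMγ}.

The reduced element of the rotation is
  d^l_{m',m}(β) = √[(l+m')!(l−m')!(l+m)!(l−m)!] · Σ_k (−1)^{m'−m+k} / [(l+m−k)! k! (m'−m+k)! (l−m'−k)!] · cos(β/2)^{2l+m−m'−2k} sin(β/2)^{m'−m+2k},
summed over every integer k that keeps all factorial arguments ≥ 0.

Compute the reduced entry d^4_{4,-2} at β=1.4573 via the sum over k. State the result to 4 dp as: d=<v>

d=0.2567

d^4_{4,-2}(β=1.4573) via the finite sum:
With c≡cos(β/2)=0.746074 and s≡sin(β/2)=0.665863, N=[40320·1·2·720]^{1/2}=7619.763776
k∈{0} keeps every argument non-negative
  k=0: (−1)^6·7619.7638/(1440)·0.7461^2·0.6659^6 = +0.256716
d^4_{4,-2}(1.4573) = +0.256716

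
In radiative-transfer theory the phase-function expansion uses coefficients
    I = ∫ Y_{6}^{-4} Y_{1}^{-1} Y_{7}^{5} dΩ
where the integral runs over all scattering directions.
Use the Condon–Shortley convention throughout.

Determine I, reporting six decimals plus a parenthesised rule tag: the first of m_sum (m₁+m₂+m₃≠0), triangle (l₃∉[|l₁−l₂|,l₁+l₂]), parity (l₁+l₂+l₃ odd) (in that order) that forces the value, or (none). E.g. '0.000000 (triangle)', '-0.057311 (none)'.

-0.284256 (none)

m-sum 0 ✓  L=14 even ✓  5≤7≤7 ✓
Π(2lᵢ+1) = 13×3×15 = 585
triangle coeff Δ(6,1,7) = 1/1365
Σ_t [0,0]: t=0:+1/518400 = 1/518400
(3j)²=7/195 [(6 1 7; 0 0 0)], sign=-1
Σ_t [0,0]: t=0:+1/14515200 = 1/14515200
(3j)²=22/455 [(6 1 7; -4 -1 5)], sign=+1
⇒ 4πI² = 66/65
I = (-1)√(66/65/(4π)) = -0.28425647
No selection rule forces the value: the integral is nonzero (none).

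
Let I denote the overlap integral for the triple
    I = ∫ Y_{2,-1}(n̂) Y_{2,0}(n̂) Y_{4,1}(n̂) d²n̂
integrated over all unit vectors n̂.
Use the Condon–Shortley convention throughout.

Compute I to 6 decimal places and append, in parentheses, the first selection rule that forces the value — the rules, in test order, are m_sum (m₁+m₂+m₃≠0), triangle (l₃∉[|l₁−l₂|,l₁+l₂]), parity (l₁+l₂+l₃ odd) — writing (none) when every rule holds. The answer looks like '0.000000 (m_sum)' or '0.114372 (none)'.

Checks pass: Σm=0; 8 even; l₃=4∈[0,4].
(2·2+1)(2·2+1)(2·4+1) = 225
Δ: 0! 4! 4! / 9! → 1/630
sum: t=0:+1/16 = 1/16
3j²(2 2 4; 0 0 0) = Δ·Π!·Σ² = 2/35  (sign +1)
sum: t=0:+1/24 = 1/24
3j²(2 2 4; -1 0 1) = Δ·Π!·Σ² = 1/21  (sign -1)
combine: 4πI² = 225·2/35·1/21 = 30/49
take √, sign -1: I = -0.22072812
No selection rule forces the value: the integral is nonzero (none).

-0.220728 (none)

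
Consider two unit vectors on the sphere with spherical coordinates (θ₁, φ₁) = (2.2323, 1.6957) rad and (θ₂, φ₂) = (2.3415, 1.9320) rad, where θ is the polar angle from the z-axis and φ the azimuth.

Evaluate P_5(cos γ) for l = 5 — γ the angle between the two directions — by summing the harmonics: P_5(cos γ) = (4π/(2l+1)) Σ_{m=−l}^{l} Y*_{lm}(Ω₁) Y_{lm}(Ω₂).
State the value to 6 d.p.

0.698673

Expand P_5 via completeness: Σ_{m} conj(Y_{5,m}) at Ω₁ times Y_{5,m} at Ω₂ —
  term(m=-5) = +0.004753-0.011587i   from Y*(Ω₁)=-0.083015+0.115178i, Y(Ω₂)=-0.085780+0.020558i
  term(m=-4) = +0.055439-0.076744i   from Y*(Ω₁)=-0.306807-0.167456i, Y(Ω₂)=-0.034033+0.268714i
  term(m=-3) = +0.133000-0.114063i   from Y*(Ω₁)=+0.149067-0.379024i, Y(Ω₂)=+0.380147+0.201394i
  term(m=-2) = +0.021125-0.010800i   from Y*(Ω₁)=+0.082978+0.021171i, Y(Ω₂)=+0.207848-0.183184i
  term(m=-1) = +0.061907-0.014907i   from Y*(Ω₁)=+0.040697-0.324129i, Y(Ω₂)=+0.068886+0.182345i
  term(m=+0) = +0.059136+0.000000i   from Y*(Ω₁)=+0.175597-0.000000i, Y(Ω₂)=+0.336770+0.000000i
  term(m=+1) = +0.061907+0.014907i   from Y*(Ω₁)=-0.040697-0.324129i, Y(Ω₂)=-0.068886+0.182345i
  term(m=+2) = +0.021125+0.010800i   from Y*(Ω₁)=+0.082978-0.021171i, Y(Ω₂)=+0.207848+0.183184i
  term(m=+3) = +0.133000+0.114063i   from Y*(Ω₁)=-0.149067-0.379024i, Y(Ω₂)=-0.380147+0.201394i
  term(m=+4) = +0.055439+0.076744i   from Y*(Ω₁)=-0.306807+0.167456i, Y(Ω₂)=-0.034033-0.268714i
  term(m=+5) = +0.004753+0.011587i   from Y*(Ω₁)=+0.083015+0.115178i, Y(Ω₂)=+0.085780+0.020558i
Accumulated sum +0.611585-0.000000i; after 4π/(2l+1) scaling, +0.698673-0.000000i ⇒ P_5 = 0.698673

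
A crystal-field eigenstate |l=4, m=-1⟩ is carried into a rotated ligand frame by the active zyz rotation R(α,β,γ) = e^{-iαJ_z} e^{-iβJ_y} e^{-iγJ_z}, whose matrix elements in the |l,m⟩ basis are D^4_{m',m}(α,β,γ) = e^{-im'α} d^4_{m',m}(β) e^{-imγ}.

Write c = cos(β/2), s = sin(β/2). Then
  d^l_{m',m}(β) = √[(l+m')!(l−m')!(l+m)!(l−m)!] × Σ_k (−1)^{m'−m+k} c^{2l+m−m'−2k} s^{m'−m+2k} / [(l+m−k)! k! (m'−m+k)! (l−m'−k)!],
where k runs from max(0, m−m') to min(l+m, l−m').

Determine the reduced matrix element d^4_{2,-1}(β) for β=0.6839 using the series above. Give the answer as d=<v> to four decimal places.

d^4_{2,-1}(β=0.6839) via the finite sum:
With c≡cos(β/2)=0.942103 and s≡sin(β/2)=0.335325, N=[720·2·6·120]^{1/2}=1018.233765
k∈{0,1,2} keeps every argument non-negative
  k=0: (−1)^3·1018.2338/(72)·0.9421^5·0.3353^3 = -0.395734
  k=1: (−1)^4·1018.2338/(48)·0.9421^3·0.3353^5 = +0.075202
  k=2: (−1)^5·1018.2338/(240)·0.9421^1·0.3353^7 = -0.001905
d^4_{2,-1}(0.6839) = -0.395734 +0.075202 -0.001905 = -0.322437

d=-0.3224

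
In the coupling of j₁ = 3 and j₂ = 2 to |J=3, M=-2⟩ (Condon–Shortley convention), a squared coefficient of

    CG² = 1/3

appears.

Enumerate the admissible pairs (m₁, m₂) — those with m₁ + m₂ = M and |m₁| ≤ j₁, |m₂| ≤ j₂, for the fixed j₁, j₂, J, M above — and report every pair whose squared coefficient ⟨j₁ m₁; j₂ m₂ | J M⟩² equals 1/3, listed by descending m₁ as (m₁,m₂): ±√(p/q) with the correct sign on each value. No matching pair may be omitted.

Admissible pairs with m₁+m₂ = M = -2: (-3,1), (-2,0), (-1,-1), (0,-2)
  (m₁,m₂)=(0,-2): CG² = 1/3, CG = +√(1/3)   ← matches the target
  (m₁,m₂)=(-1,-1): CG² = 1/4, CG = −√(1/4)
  (m₁,m₂)=(-2,0): CG² = 0/1, CG = 0
  (m₁,m₂)=(-3,1): CG² = 5/12, CG = +√(5/12)
Pairs with CG² = 1/3: (0,-2): +√(1/3)

(0,-2): +√(1/3)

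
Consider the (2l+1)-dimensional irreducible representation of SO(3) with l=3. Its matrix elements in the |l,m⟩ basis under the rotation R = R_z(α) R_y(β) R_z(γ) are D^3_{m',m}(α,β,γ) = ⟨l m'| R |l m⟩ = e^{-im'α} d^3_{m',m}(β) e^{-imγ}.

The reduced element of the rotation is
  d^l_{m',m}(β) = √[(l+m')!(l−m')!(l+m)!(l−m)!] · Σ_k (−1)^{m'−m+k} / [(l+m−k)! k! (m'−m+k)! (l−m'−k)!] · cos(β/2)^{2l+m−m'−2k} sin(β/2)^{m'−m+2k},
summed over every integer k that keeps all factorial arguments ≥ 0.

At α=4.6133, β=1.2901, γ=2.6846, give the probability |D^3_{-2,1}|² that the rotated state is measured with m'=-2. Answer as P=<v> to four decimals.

D^3_{-2,1}(4.6133,1.2901,2.6846) = e^{-i·-2·4.6133}·d^3_{-2,1}(1.2901)·e^{-i·1·2.6846}. Compute d first:
Half-angle: c=0.799070, s=0.601238. N=√(1·120·24·2)=75.894664
Admissible k: 3..4 (factorial args all ≥0)
  k=3: (−1)^0·75.8947/(12)·0.7991^3·0.6012^3 = +0.701333
  k=4: (−1)^1·75.8947/(24)·0.7991^1·0.6012^5 = -0.198526
d^3_{-2,1}(1.2901) = +0.701333 -0.198526 = +0.502806
|D^3_{-2,1}|² = |d^3_{-2,1}(β)|² = (+0.502806)² = 0.252814 (the z-rotation phases have unit modulus)

P=0.2528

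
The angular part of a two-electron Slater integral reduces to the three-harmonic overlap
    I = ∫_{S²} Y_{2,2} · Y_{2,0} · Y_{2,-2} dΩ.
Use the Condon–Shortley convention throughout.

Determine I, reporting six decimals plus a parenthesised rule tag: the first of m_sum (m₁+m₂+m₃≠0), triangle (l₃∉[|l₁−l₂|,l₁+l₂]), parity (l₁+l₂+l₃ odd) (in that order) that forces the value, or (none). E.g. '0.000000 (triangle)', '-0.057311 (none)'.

-0.180224 (none)

m-sum 0 ✓  L=6 even ✓  0≤2≤4 ✓
Π(2lᵢ+1) = 5×5×5 = 125
triangle coeff Δ(2,2,2) = 1/630
Σ_t [0,2]: t=0:+1/8 t=1:−1/1 t=2:+1/8 = -3/4
(3j)²=2/35 [(2 2 2; 0 0 0)], sign=-1
Σ_t [0,0]: t=0:+1/8 = 1/8
(3j)²=2/35 [(2 2 2; 2 0 -2)], sign=+1
⇒ 4πI² = 20/49
I = (-1)√(20/49/(4π)) = -0.18022375
No selection rule forces the value: the integral is nonzero (none).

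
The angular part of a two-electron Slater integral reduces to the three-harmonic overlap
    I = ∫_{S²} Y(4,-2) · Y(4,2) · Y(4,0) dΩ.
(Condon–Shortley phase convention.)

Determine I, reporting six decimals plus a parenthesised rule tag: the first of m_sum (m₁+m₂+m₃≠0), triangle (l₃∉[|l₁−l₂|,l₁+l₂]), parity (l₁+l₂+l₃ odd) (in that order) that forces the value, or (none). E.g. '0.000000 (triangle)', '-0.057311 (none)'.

-0.083698 (none)

Checks pass: Σm=0; 12 even; l₃=4∈[0,8].
(2·4+1)(2·4+1)(2·4+1) = 729
Δ: 4! 4! 4! / 13! → 1/450450
sum: t=0:+1/13824 t=1:−1/216 t=2:+1/64 t=3:−1/216 t=4:+1/13824 = 5/768
3j²(4 4 4; 0 0 0) = Δ·Π!·Σ² = 18/1001  (sign +1)
sum: t=2:+1/2304 t=3:−1/216 t=4:+1/384 = -11/6912
3j²(4 4 4; -2 2 0) = Δ·Π!·Σ² = 11/1638  (sign -1)
combine: 4πI² = 729·18/1001·11/1638 = 729/8281
take √, sign -1: I = -0.08369845
No selection rule forces the value: the integral is nonzero (none).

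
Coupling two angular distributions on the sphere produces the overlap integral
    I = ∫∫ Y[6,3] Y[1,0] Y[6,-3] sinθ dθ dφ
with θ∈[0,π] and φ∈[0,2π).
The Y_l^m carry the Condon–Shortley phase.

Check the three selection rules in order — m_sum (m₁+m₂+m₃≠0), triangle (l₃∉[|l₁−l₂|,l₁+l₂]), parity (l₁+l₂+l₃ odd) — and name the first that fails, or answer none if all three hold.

m₁+m₂+m₃ = 3 + 0 − 3 = 0  ✓
triangle: |6−1|=5 ≤ l₃=6 ≤ 6+1=7  ✓
parity: l₁+l₂+l₃ = 13 is odd  ✗

parity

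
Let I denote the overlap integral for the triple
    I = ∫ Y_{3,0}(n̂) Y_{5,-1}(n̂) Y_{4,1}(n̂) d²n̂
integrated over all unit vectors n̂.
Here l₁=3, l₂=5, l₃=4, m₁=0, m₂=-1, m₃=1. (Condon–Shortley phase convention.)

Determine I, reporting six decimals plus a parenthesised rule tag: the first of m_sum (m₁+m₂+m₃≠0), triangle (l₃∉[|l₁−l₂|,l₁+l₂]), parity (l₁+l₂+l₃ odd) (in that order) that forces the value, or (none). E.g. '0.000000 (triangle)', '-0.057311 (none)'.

-0.115089 (none)

Rules hold: Σm=0, L=12 even, 2≤4≤8.
N = 7·11·9 = 693
Δ = 4!·2!·6!/13! = 1/180180
Racah Σ t=1..3: t=1:−1/576 t=2:+1/144 t=3:−1/576 = 1/288
⇒ 3j(3 5 4; 0 0 0)² = 20/1001, sgn +1
Racah Σ t=1..3: t=1:−1/432 t=2:+1/192 t=3:−1/1440 = 19/8640
⇒ 3j(3 5 4; 0 -1 1)² = 361/30030, sgn -1
4πI² = N·(3j₀)²·(3jₘ)² = 2166/13013
I = -1·√(0.166449/4π) = -0.11508947
No selection rule forces the value: the integral is nonzero (none).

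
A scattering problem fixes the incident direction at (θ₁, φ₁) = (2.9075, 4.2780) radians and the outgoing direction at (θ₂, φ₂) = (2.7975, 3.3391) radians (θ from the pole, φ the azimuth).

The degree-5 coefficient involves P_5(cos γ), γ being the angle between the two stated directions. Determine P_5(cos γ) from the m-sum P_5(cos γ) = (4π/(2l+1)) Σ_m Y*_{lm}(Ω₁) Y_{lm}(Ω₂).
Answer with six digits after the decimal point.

Summing Y*_{l m}(θ₁,φ₁)·Y_{l m}(θ₂,φ₂) over m ∈ [−5, 5]; prefactor 4π/(2·5+1) = 1.142397:
  m=-5: Y*=-0.000257+0.000176i  Y=-0.001117+0.001692i  product -0.000000-0.000001i
  m=-4: Y*=+0.000686+0.004076i  Y=-0.012594+0.012711i  product -0.000060-0.000043i
  m=-3: Y*=+0.031295+0.008581i  Y=-0.076851+0.051737i  product -0.002849+0.000960i
  m=-2: Y*=+0.105313-0.124522i  Y=-0.277945+0.115883i  product -0.014841+0.046814i
  m=-1: Y*=-0.204928-0.441709i  Y=-0.538785+0.107820i  product +0.158037+0.215891i
  m=+0: Y*=-0.588059-0.000000i  Y=-0.268970+0.000000i  product +0.158170+0.000000i
  m=+1: Y*=+0.204928-0.441709i  Y=+0.538785+0.107820i  product +0.158037-0.215891i
  m=+2: Y*=+0.105313+0.124522i  Y=-0.277945-0.115883i  product -0.014841-0.046814i
  m=+3: Y*=-0.031295+0.008581i  Y=+0.076851+0.051737i  product -0.002849-0.000960i
  m=+4: Y*=+0.000686-0.004076i  Y=-0.012594-0.012711i  product -0.000060+0.000043i
  m=+5: Y*=+0.000257+0.000176i  Y=+0.001117+0.001692i  product -0.000000+0.000001i
Accumulated sum +0.438743+0.000000i; after 4π/(2l+1) scaling, +0.501219+0.000000i ⇒ P_5 = 0.501219

0.501219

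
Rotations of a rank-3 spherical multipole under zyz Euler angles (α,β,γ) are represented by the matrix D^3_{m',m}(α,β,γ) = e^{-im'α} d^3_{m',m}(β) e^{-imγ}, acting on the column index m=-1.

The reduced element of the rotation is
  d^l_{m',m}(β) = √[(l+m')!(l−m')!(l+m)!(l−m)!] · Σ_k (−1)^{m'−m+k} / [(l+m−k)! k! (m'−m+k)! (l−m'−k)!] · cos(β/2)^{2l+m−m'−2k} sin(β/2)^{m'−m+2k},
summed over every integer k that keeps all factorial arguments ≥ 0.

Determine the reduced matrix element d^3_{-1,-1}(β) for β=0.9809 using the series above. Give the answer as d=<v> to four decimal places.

d=-0.3737

d^3_{-1,-1}(β=0.9809) via the finite sum:
c=cos(0.980900/2)=0.882121, s=sin(0.980900/2)=0.471023; N=√[2·24·2·24]=48.000000
Admissible k: 0..2 (factorial args all ≥0)
  k=0: (−1)^0·48.0000/(48)·0.8821^6·0.4710^0 = +0.471161
  k=1: (−1)^1·48.0000/(6)·0.8821^4·0.4710^2 = -1.074698
  k=2: (−1)^2·48.0000/(8)·0.8821^2·0.4710^4 = +0.229814
d^3_{-1,-1}(0.9809) = +0.471161 -1.074698 +0.229814 = -0.373724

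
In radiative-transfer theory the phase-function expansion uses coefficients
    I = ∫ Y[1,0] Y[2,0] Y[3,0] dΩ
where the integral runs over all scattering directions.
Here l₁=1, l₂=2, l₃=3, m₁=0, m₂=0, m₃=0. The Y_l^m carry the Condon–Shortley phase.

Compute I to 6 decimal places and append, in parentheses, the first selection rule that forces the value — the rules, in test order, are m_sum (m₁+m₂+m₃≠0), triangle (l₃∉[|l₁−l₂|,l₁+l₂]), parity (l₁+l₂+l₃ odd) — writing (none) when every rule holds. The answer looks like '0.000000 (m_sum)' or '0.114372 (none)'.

Rules hold: Σm=0, L=6 even, 1≤3≤3.
N = 3·5·7 = 105
Δ = 0!·2!·4!/7! = 1/105
Racah Σ t=0..0: t=0:+1/4 = 1/4
⇒ 3j(1 2 3; 0 0 0)² = 3/35, sgn -1
(m-triple is (0,0,0) — same symbol as above.)
4πI² = N·(3j₀)²·(3jₘ)² = 27/35
I = +1·√(0.771429/4π) = 0.24776670
No selection rule forces the value: the integral is nonzero (none).

0.247767 (none)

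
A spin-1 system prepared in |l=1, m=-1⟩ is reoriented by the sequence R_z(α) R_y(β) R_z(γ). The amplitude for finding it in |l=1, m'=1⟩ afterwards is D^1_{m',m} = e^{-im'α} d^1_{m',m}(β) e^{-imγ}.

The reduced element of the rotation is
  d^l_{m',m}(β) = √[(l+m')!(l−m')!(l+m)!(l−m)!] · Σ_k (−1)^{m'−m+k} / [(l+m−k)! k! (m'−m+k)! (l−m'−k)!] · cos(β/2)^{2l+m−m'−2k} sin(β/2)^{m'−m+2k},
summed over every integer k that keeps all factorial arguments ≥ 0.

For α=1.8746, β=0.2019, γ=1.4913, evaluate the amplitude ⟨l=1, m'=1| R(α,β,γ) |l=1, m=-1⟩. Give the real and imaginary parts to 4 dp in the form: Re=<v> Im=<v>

Re=0.0094 Im=-0.0038

D^1_{1,-1}(1.8746,0.2019,1.4913) = e^{-i·1·1.8746}·d^1_{1,-1}(0.2019)·e^{-i·-1·1.4913}. Compute d first:
c=cos(0.201900/2)=0.994909, s=sin(0.201900/2)=0.100779; N=√[2·1·1·2]=2.000000
k∈{0} keeps every argument non-negative
  k=0: (−1)^2·2.0000/(2)·0.9949^0·0.1008^2 = +0.010156
d^1_{1,-1}(0.2019) = +0.010156
D = (-0.299152-0.954206i)·(+0.010156)·(+0.079413+0.996842i) = +0.009419-0.003798i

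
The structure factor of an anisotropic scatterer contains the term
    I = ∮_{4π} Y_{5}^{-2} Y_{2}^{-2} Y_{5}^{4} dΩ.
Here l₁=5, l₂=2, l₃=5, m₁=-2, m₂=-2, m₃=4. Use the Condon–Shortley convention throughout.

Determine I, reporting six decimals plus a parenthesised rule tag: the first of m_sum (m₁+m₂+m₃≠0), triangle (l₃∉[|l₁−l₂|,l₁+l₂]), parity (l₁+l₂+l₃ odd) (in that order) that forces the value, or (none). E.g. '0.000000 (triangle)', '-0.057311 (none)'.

Rules hold: Σm=0, L=12 even, 3≤5≤7.
N = 11·5·11 = 605
Δ = 2!·8!·2!/13! = 1/38610
Racah Σ t=0..2: t=0:+1/2880 t=1:−1/576 t=2:+1/2880 = -1/960
⇒ 3j(5 2 5; 0 0 0)² = 10/429, sgn +1
Racah Σ t=0..0: t=0:+1/20160 = 1/20160
⇒ 3j(5 2 5; -2 -2 4)² = 12/715, sgn -1
4πI² = N·(3j₀)²·(3jₘ)² = 40/169
I = -1·√(0.236686/4π) = -0.13724032
No selection rule forces the value: the integral is nonzero (none).

-0.137240 (none)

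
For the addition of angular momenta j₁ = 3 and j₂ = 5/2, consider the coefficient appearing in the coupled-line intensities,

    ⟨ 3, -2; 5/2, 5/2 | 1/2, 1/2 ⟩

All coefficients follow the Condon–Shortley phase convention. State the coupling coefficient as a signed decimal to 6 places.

j₁+j₂−J=5  J+j₁−j₂=1  J−j₁+j₂=0  j₁+j₂+J+1=7
(j₁±m₁, j₂±m₂, J±M) = (1,5,5,0,1,0)
P² = 4800/7
sum k=5..5:
  [5] −1/120 = -1/120
S = -1/120
C² = P²·S² = 1/21 ; C = -0.218218

−√(1/21) = -0.218218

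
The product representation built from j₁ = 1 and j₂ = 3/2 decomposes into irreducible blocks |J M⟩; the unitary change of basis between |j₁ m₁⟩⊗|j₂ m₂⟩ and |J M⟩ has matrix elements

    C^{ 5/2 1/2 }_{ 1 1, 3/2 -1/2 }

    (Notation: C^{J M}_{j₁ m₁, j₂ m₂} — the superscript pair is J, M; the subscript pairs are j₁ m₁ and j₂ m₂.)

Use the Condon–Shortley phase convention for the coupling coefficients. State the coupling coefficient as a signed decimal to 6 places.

triangle: 0!×2!×3!/6! = 12/720
(j±m)!: 2!×0!×1!×2!×3!×2! = 48
prefactor² = (2J+1)×Δ×N² = 24/5
  k=0: +1/(0!×0!×0!×1!×2!×2!) = 1/4
Σ = 1/4  ⇒  CG² = 24/5×(1/4)² = 3/10
CG = +√(3/10) = +0.547723

+√(3/10) ≈ +0.547723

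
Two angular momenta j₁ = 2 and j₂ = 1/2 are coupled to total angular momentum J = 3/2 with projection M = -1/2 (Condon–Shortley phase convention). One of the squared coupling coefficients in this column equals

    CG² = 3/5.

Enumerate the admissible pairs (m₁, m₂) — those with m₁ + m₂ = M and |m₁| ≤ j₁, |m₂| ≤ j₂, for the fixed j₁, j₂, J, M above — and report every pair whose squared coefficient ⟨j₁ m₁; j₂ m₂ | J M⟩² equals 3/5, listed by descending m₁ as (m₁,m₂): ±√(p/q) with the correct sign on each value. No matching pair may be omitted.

(-1,1/2): −√(3/5)

Admissible pairs with m₁+m₂ = M = -1/2: (-1,1/2), (0,-1/2)
  (m₁,m₂)=(0,-1/2): CG² = 2/5, CG = +√(2/5)
  (m₁,m₂)=(-1,1/2): CG² = 3/5, CG = −√(3/5)   ← matches the target
Pairs with CG² = 3/5: (-1,1/2): −√(3/5)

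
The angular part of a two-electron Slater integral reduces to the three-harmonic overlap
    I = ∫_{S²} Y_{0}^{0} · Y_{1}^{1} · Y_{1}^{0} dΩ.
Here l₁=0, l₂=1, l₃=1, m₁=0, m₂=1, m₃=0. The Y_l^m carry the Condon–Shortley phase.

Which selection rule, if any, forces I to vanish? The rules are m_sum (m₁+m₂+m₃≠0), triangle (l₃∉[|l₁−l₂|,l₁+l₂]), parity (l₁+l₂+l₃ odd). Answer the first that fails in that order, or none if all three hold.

m_sum

m₁+m₂+m₃ = 0 + 1 + 0 = 1  ✗
triangle: |0−1|=1 ≤ l₃=1 ≤ 0+1=1
parity: l₁+l₂+l₃ = 2 is even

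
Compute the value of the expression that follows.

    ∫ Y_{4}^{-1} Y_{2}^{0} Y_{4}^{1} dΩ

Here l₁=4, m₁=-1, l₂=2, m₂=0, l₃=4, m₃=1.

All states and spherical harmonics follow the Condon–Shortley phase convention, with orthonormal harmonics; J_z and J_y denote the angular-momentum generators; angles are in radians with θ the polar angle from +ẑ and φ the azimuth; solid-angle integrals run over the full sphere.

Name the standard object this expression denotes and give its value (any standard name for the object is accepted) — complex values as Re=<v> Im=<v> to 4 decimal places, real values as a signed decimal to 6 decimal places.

Gaunt coefficient, -0.139264

This is a Gaunt coefficient — the integral of a triple product of spherical harmonics over the sphere.
m-sum 0 ✓  L=10 even ✓  2≤4≤6 ✓
Π(2lᵢ+1) = 9×5×9 = 405
triangle coeff Δ(4,2,4) = 1/13860
Σ_t [0,2]: t=0:+1/192 t=1:−1/36 t=2:+1/192 = -5/288
(3j)²=20/693 [(4 2 4; 0 0 0)], sign=-1
Σ_t [0,2]: t=0:+1/480 t=1:−1/48 t=2:+1/144 = -17/1440
(3j)²=289/13860 [(4 2 4; -1 0 1)], sign=+1
⇒ 4πI² = 1445/5929
I = (-1)√(1445/5929/(4π)) = -0.13926381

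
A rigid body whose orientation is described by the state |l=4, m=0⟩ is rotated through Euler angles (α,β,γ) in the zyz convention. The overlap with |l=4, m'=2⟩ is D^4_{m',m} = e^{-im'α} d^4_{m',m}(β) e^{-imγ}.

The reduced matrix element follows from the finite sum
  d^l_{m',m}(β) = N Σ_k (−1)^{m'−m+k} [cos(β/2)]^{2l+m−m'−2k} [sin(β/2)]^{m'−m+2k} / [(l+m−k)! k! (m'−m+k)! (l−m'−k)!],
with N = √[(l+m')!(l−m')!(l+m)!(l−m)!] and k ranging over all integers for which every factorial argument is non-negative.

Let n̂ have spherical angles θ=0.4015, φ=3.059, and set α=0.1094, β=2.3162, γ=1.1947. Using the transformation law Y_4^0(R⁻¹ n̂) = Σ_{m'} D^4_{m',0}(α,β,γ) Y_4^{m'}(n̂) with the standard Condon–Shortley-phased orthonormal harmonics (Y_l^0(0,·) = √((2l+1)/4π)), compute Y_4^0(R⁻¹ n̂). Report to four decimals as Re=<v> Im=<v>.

Need the full column D^4_{m',0} for m'=−4..4 at α=0.1094, β=2.3162, γ=1.1947.
cos(β/2)=0.401081, sin(β/2)=0.916043
d^4_{-4,0}: single k=4 term ⇒ +0.152454;  D = +0.138089+0.064605i
d^4_{-3,0}: k∈[3..4] ⇒ +0.094400 -0.492423 = -0.398023;  D = -0.376778-0.128299i
d^4_{-2,0}: k∈[2..4] ⇒ +0.033139 -0.460978 +0.901736 = +0.473897;  D = +0.462599+0.102863i
d^4_{-1,0}: k∈[1..4] ⇒ +0.006840 -0.214078 +1.116710 -0.970861 = -0.061389;  D = -0.061022-0.006703i
d^4_{0,0}: k∈[0..4] ⇒ +0.000670 -0.055891 +0.655983 -1.520820 +0.495822 = -0.424237;  D = -0.424237+0.000000i
d^4_{1,0}: k∈[0..3] ⇒ -0.006840 +0.214078 -1.116710 +0.970861 = +0.061389;  D = +0.061022-0.006703i
d^4_{2,0}: k∈[0..2] ⇒ +0.033139 -0.460978 +0.901736 = +0.473897;  D = +0.462599-0.102863i
d^4_{3,0}: k∈[0..1] ⇒ -0.094400 +0.492423 = +0.398023;  D = +0.376778-0.128299i
d^4_{4,0}: single k=0 term ⇒ +0.152454;  D = +0.138089-0.064605i
Y_4^{m'}(θ=0.4015,φ=3.059) and Σ D·Y over m':
  (+0.1381+0.0646i)·(+0.0098+0.0033i)  (-0.3768-0.1283i)·(-0.0667-0.0169i)  (+0.4626+0.1029i)·(+0.2485+0.0414i)  (-0.0610-0.0067i)·(-0.4971-0.0411i)  (-0.4242+0.0000i)·(+0.2864+0.0000i)  (+0.0610-0.0067i)·(+0.4971-0.0411i)  (+0.4626-0.1029i)·(+0.2485-0.0414i)  (+0.3768-0.1283i)·(+0.0667-0.0169i)  (+0.1381-0.0646i)·(+0.0098-0.0033i)
Y_4^0(R⁻¹ n̂) = +0.208165-0.000000i

Re=0.2082 Im=0.0000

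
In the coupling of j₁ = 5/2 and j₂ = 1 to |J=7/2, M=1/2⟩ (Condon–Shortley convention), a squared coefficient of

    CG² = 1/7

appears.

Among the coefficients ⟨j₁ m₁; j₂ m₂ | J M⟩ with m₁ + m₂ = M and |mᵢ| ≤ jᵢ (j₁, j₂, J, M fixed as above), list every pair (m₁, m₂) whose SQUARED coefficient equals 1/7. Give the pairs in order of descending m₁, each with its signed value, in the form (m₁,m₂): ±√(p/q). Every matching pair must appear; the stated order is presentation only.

(3/2,-1): +√(1/7)

Admissible pairs with m₁+m₂ = M = 1/2: (-1/2,1), (1/2,0), (3/2,-1)
  (m₁,m₂)=(3/2,-1): CG² = 1/7, CG = +√(1/7)   ← matches the target
  (m₁,m₂)=(1/2,0): CG² = 4/7, CG = +√(4/7)
  (m₁,m₂)=(-1/2,1): CG² = 2/7, CG = +√(2/7)
Pairs with CG² = 1/7: (3/2,-1): +√(1/7)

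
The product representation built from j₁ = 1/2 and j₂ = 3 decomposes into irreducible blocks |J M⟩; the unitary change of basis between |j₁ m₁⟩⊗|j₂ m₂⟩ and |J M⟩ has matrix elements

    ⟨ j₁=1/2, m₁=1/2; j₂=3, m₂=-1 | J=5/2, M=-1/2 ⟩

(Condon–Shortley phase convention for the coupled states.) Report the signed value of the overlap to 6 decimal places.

+√(4/7) ≈ +0.755929

triangle: 1!·0!·5!/7! = 120/5040
(j±m)!: 1!·0!·2!·4!·2!·3! = 576
prefactor² = (2J+1)·Δ·N² = 576/7
  k=0: +1/(0!·1!·0!·2!·0!·3!) = 1/12
Σ = 1/12  ⇒  CG² = 576/7·(1/12)² = 4/7
CG = +√(4/7) = +0.755929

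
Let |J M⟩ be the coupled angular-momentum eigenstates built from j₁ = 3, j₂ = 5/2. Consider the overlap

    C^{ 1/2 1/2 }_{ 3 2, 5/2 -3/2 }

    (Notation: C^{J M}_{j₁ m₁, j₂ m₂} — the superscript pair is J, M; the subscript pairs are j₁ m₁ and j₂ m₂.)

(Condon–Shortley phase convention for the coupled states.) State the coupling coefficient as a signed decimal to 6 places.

−√(5/21) ≈ -0.487950

triangle: 5!×1!×0!/7! = 120/5040
(j±m)!: 5!×1!×1!×4!×1!×0! = 2880
prefactor² = (2J+1)×Δ×N² = 960/7
  k=1: −1/(1!×4!×0!×0!×1!×0!) = -1/24
Σ = -1/24  ⇒  CG² = 960/7×(-1/24)² = 5/21
CG = −√(5/21) = -0.487950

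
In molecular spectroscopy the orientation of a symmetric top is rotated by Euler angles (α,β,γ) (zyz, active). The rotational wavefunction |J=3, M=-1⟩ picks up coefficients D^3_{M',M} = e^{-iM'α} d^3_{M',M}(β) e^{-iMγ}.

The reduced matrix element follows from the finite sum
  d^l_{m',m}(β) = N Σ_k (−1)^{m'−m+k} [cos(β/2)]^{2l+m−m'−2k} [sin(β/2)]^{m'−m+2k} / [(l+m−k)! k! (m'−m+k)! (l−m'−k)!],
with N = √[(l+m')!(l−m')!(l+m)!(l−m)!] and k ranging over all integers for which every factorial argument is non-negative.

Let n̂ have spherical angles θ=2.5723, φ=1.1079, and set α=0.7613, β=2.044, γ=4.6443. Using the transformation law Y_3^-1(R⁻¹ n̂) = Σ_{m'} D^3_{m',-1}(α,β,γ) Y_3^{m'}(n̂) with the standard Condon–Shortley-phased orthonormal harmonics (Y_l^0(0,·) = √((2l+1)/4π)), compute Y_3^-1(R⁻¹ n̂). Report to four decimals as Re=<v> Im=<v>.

Need the full column D^3_{m',-1} for m'=−3..3 at α=0.7613, β=2.0440, γ=4.6443.
cos(β/2)=0.521661, sin(β/2)=0.853153
d^3_{-3,-1}: single k=2 term ⇒ +0.208762;  D = +0.166820+0.125510i
d^3_{-2,-1}: k∈[1..2] ⇒ +0.104224 -0.557539 = -0.453315;  D = -0.450253+0.052595i
d^3_{-1,-1}: k∈[0..2] ⇒ +0.020152 -0.431217 +0.865038 = +0.453973;  D = +0.290094-0.349195i
d^3_{0,-1}: k∈[0..2] ⇒ -0.114172 +0.916130 -0.816796 = -0.014837;  D = +0.001009+0.014803i
d^3_{1,-1}: k∈[0..2] ⇒ +0.323413 -1.153384 +0.385622 = -0.444349;  D = +0.327716+0.300081i
d^3_{2,-1}: k∈[0..1] ⇒ -0.557539 +0.745629 = +0.188090;  D = -0.188053+0.003741i
d^3_{3,-1}: single k=0 term ⇒ +0.558380;  D = -0.396491+0.393170i
Y_3^{m'}(θ=2.5723,φ=1.1079) and Σ D·Y over m':
  (+0.1668+0.1255i)·(-0.0643+0.0118i)  (-0.4503+0.0526i)·(+0.1504+0.1999i)  (+0.2901-0.3492i)·(+0.1981-0.3970i)  (+0.0010+0.0148i)·(-0.1720+0.0000i)  (+0.3277+0.3001i)·(-0.1981-0.3970i)  (-0.1881+0.0037i)·(+0.1504-0.1999i)  (-0.3965+0.3932i)·(+0.0643+0.0118i)
Y_3^-1(R⁻¹ n̂) = -0.175215-0.405943i

Re=-0.1752 Im=-0.4059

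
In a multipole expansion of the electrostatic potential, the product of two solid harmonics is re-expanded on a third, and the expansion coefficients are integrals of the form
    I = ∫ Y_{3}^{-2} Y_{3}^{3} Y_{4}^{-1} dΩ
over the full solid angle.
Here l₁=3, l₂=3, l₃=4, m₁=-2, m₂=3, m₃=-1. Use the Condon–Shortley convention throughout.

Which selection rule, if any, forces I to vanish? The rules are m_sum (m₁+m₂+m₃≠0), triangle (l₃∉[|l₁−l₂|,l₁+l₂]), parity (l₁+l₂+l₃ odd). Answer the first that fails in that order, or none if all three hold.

Σmᵢ = 0  ✓
l₃∈[|l₁−l₂|,l₁+l₂]=[0,6], have l₃=4  ✓
Σlᵢ = 10 ⇒ even  ✓

none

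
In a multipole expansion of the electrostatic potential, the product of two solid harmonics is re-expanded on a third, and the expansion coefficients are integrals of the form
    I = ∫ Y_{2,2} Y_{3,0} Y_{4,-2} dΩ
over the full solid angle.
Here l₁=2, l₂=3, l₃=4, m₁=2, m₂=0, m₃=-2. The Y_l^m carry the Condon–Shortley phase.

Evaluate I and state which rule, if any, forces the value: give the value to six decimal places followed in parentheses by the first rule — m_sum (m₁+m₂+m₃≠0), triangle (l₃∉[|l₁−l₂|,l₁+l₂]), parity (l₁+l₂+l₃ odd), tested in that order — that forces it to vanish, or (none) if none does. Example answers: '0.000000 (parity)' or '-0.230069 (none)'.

L=9 odd ⇒ parity kills the (l;000) factor ⇒ I = 0

0.000000 (parity)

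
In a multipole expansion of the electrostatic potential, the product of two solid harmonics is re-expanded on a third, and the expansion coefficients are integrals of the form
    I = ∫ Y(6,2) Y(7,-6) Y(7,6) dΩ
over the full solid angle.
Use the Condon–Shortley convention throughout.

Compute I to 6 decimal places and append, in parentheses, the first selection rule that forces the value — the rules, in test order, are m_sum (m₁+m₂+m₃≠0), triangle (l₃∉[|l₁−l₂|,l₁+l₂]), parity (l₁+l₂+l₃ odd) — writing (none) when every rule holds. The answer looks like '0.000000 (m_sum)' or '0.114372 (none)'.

0.000000 (m_sum)

2 − 6 + 6 = 2 ≠ 0: azimuthal integral kills it; I = 0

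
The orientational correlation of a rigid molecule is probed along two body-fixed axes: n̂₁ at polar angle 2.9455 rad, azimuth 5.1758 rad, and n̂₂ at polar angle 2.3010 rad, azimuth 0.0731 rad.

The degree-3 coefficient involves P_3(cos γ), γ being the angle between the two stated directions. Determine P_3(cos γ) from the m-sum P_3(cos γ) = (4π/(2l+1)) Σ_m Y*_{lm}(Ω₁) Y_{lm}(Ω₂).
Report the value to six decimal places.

Summing Y*_{l m}(θ₁,φ₁)·Y_{l m}(θ₂,φ₂) over m ∈ [−3, 3]; prefactor 4π/(2·3+1) = 1.795196:
  m=-3: (-0.003036, 0.000554) × (0.168414, -0.037537) = (-0.000490, 0.000207)  (running Σ = (-0.000490, 0.000207))
  m=-2: (0.022846, 0.030432) × (-0.374355, 0.055124) = (-0.010230, -0.010133)  (running Σ = (-0.010721, -0.009926))
  m=-1: (0.107245, -0.214616) × (0.294071, -0.021535) = (0.026916, -0.065422)  (running Σ = (0.016195, -0.075347))
  m=0: (-0.662574, -0.000000) × (0.193013, 0.000000) = (-0.127885, -0.000000)  (running Σ = (-0.111690, -0.075347))
  m=1: (-0.107245, -0.214616) × (-0.294071, -0.021535) = (0.026916, 0.065422)  (running Σ = (-0.084774, -0.009926))
  m=2: (0.022846, -0.030432) × (-0.374355, -0.055124) = (-0.010230, 0.010133)  (running Σ = (-0.095005, 0.000207))
  m=3: (0.003036, 0.000554) × (-0.168414, -0.037537) = (-0.000490, -0.000207)  (running Σ = (-0.095495, 0.000000))
Accumulated sum (-0.095495, 0.000000); after 4π/(2l+1) scaling, (-0.171432, 0.000000) ⇒ P_3 = -0.171432

-0.171432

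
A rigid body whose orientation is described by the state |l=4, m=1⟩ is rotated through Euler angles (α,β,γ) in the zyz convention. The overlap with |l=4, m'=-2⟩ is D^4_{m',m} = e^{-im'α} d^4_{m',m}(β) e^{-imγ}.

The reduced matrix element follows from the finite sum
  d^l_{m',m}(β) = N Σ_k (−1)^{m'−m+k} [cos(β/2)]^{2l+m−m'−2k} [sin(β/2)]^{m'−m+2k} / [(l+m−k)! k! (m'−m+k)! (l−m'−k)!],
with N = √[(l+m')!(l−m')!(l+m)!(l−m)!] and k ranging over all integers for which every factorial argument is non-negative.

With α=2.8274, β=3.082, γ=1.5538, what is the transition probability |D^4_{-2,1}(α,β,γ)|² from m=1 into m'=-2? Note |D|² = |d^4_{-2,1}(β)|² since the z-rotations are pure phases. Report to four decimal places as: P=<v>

Split into d^4_{-2,1}(β=3.0820) × two z-phases.
With c≡cos(β/2)=0.029792 and s≡sin(β/2)=0.999556, N=[2·720·120·6]^{1/2}=1018.233765
k∈{3,4,5} keeps every argument non-negative
  k=3: (−1)^0·1018.2338/(72)·0.0298^5·0.9996^3 = +0.000000
  k=4: (−1)^1·1018.2338/(48)·0.0298^3·0.9996^5 = -0.000560
  k=5: (−1)^2·1018.2338/(240)·0.0298^1·0.9996^7 = +0.126004
d^4_{-2,1}(3.0820) = +0.000000 -0.000560 +0.126004 = +0.125445
|D^4_{-2,1}|² = |d^4_{-2,1}(β)|² = (+0.125445)² = 0.015736 (the z-rotation phases have unit modulus)

P=0.0157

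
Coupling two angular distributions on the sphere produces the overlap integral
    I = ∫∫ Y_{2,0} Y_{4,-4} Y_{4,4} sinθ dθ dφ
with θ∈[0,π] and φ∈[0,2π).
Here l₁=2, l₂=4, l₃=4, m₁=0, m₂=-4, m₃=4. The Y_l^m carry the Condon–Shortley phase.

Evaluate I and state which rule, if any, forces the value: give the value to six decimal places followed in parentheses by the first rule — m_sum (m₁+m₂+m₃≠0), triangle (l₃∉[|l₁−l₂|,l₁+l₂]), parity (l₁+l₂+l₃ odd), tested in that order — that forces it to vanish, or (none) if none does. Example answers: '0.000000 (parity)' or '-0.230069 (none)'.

Checks pass: Σm=0; 10 even; l₃=4∈[2,6].
(2·2+1)(2·4+1)(2·4+1) = 405
Δ: 2! 2! 6! / 11! → 1/13860
sum: t=0:+1/192 t=1:−1/36 t=2:+1/192 = -5/288
3j²(2 4 4; 0 0 0) = Δ·Π!·Σ² = 20/693  (sign -1)
sum: t=0:+1/2880 = 1/2880
3j²(2 4 4; 0 -4 4) = Δ·Π!·Σ² = 28/495  (sign +1)
combine: 4πI² = 405·20/693·28/495 = 80/121
take √, sign -1: I = -0.22937568
No selection rule forces the value: the integral is nonzero (none).

-0.229376 (none)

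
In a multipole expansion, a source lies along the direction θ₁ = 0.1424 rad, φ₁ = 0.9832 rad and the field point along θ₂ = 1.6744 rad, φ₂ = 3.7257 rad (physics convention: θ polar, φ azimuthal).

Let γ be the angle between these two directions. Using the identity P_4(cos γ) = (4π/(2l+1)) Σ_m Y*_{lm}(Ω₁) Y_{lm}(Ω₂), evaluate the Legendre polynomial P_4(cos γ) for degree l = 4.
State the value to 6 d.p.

0.185169

Term-by-term m-sum for l=4 (normalisation 4π/9 = 1.396263):
  term(m=-4) = -0.000002+0.000078i   from Y*(Ω₁)=-0.000126-0.000128i, Y(Ω₂)=-0.300147-0.312253i
  term(m=-3) = +0.000165+0.000420i   from Y*(Ω₁)=-0.003476+0.000676i, Y(Ω₂)=-0.022995-0.125282i
  term(m=-2) = -0.008436-0.008655i   from Y*(Ω₁)=-0.015213+0.036427i, Y(Ω₂)=-0.119955+0.281691i
  term(m=-1) = -0.033639-0.014186i   from Y*(Ω₁)=+0.142179+0.213456i, Y(Ω₂)=-0.118747+0.078498i
  term(m=+0) = +0.216444+0.000000i   from Y*(Ω₁)=+0.762561-0.000000i, Y(Ω₂)=+0.283838+0.000000i
  term(m=+1) = -0.033639+0.014186i   from Y*(Ω₁)=-0.142179+0.213456i, Y(Ω₂)=+0.118747+0.078498i
  term(m=+2) = -0.008436+0.008655i   from Y*(Ω₁)=-0.015213-0.036427i, Y(Ω₂)=-0.119955-0.281691i
  term(m=+3) = +0.000165-0.000420i   from Y*(Ω₁)=+0.003476+0.000676i, Y(Ω₂)=+0.022995-0.125282i
  term(m=+4) = -0.000002-0.000078i   from Y*(Ω₁)=-0.000126+0.000128i, Y(Ω₂)=-0.300147+0.312253i
Accumulated sum +0.132618+0.000000i; after 4π/(2l+1) scaling, +0.185169+0.000000i ⇒ P_4 = 0.185169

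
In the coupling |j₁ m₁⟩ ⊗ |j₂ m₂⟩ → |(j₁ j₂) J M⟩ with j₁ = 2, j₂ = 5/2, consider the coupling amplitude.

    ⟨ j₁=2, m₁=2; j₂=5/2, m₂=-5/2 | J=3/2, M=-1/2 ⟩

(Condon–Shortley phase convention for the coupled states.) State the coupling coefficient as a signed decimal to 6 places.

+√(8/21) = +0.617213

j₁+j₂−J=3  J+j₁−j₂=1  J−j₁+j₂=2  j₁+j₂+J+1=7
(j₁±m₁, j₂±m₂, J±M) = (4,0,0,5,1,2)
P² = 384/7
sum k=0..0:
  [0] +1/12 = 1/12
S = 1/12
C² = P²·S² = 8/21 ; C = +0.617213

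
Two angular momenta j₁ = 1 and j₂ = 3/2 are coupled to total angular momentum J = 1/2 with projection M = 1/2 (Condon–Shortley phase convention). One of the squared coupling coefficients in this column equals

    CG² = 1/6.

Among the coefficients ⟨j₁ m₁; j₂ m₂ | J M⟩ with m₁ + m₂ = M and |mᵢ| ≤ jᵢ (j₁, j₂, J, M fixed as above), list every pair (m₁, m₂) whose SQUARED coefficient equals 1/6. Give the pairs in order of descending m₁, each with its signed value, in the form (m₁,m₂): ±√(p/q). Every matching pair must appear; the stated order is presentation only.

(1,-1/2): +√(1/6)

Admissible pairs with m₁+m₂ = M = 1/2: (-1,3/2), (0,1/2), (1,-1/2)
  (m₁,m₂)=(1,-1/2): CG² = 1/6, CG = +√(1/6)   ← matches the target
  (m₁,m₂)=(0,1/2): CG² = 1/3, CG = −√(1/3)
  (m₁,m₂)=(-1,3/2): CG² = 1/2, CG = +√(1/2)
Pairs with CG² = 1/6: (1,-1/2): +√(1/6)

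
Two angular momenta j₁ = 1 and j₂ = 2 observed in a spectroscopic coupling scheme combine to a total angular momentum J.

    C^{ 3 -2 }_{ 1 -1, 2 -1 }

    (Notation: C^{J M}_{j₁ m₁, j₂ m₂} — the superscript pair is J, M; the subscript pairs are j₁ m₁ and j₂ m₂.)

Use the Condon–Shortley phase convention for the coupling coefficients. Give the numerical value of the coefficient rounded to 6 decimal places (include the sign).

+√(2/3) = +0.816497

√[7·0!2!4!/7! · 0!2!1!3!1!5!] = √(96)
  +(−1)^0/∏(0,0,2,1,0,3)! = 1/12  (running 1/12)
⟨..|..⟩ = √(96)·(1/12) = +0.816497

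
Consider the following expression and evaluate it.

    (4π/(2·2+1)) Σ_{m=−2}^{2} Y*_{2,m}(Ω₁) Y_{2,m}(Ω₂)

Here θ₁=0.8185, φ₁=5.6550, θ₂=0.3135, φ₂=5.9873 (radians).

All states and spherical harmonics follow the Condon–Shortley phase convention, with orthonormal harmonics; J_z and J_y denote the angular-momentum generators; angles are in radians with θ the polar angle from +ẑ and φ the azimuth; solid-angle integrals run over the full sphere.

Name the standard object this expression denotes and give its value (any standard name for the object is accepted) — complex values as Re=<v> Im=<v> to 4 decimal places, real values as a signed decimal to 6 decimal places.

Legendre polynomial (addition theorem), +0.616783

This sum is the spherical-harmonic addition theorem: it equals the Legendre polynomial P_l(cos γ) of the angle γ between the two directions.
Term-by-term m-sum for l=2 (normalisation 4π/5 = 2.513274):
  term(m=-2) = +0.005955-0.004665i   from Y*(Ω₁)=+0.063683-0.195819i, Y(Ω₂)=+0.030489+0.020493i
  term(m=-1) = +0.082573-0.028496i   from Y*(Ω₁)=+0.311848-0.226507i, Y(Ω₂)=+0.216786+0.066083i
  term(m=+0) = +0.068356+0.000000i   from Y*(Ω₁)=+0.126399-0.000000i, Y(Ω₂)=+0.540798+0.000000i
  term(m=+1) = +0.082573+0.028496i   from Y*(Ω₁)=-0.311848-0.226507i, Y(Ω₂)=-0.216786+0.066083i
  term(m=+2) = +0.005955+0.004665i   from Y*(Ω₁)=+0.063683+0.195819i, Y(Ω₂)=+0.030489-0.020493i
Accumulated sum +0.245410-0.000000i; after 4π/(2l+1) scaling, +0.616783-0.000000i ⇒ P_2 = 0.616783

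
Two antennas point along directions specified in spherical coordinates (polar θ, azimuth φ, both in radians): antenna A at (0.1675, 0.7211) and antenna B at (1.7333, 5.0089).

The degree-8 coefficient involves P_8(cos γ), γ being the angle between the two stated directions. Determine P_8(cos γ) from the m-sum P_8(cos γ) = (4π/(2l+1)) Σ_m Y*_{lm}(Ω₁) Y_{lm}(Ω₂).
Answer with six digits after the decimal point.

-0.103207

Addition theorem: P_8(cos γ) = (4π/17) Σ_m Y*_{lm}(Ω₁) Y_{lm}(Ω₂), m = −8…8:
  m=-8: (+0.000000-0.000000i) × (-0.332943-0.322524i) = -0.000000-0.000000i  (running Σ = -0.000000-0.000000i)
  m=-7: (+0.000002-0.000007i) × (+0.266077-0.147015i) = -0.000000-0.000002i  (running Σ = -0.000001-0.000002i)
  m=-6: (-0.000041-0.000102i) × (-0.043656-0.206571i) = -0.000019+0.000013i  (running Σ = -0.000020+0.000011i)
  m=-5: (-0.001070-0.000535i) × (+0.319765+0.028290i) = -0.000327-0.000201i  (running Σ = -0.000347-0.000191i)
  m=-4: (-0.009392+0.002470i) × (+0.043825-0.108228i) = -0.000144+0.001125i  (running Σ = -0.000491+0.000934i)
  m=-3: (-0.032505+0.048285i) × (+0.247497+0.200659i) = -0.017734+0.005428i  (running Σ = -0.018225+0.006362i)
  m=-2: (+0.031417+0.242960i) × (+0.060329-0.040658i) = +0.011774+0.013380i  (running Σ = -0.006451+0.019742i)
  m=-1: (+0.477820+0.420011i) × (+0.092063+0.301335i) = -0.082574+0.182651i  (running Σ = -0.089025+0.202394i)
  m=0: (+0.645271-0.000000i) × (+0.059558+0.000000i) = +0.038431+0.000000i  (running Σ = -0.050595+0.202394i)
  m=1: (-0.477820+0.420011i) × (-0.092063+0.301335i) = -0.082574-0.182651i  (running Σ = -0.133169+0.019742i)
  m=2: (+0.031417-0.242960i) × (+0.060329+0.040658i) = +0.011774-0.013380i  (running Σ = -0.121395+0.006362i)
  m=3: (+0.032505+0.048285i) × (-0.247497+0.200659i) = -0.017734-0.005428i  (running Σ = -0.139129+0.000934i)
  m=4: (-0.009392-0.002470i) × (+0.043825+0.108228i) = -0.000144-0.001125i  (running Σ = -0.139273-0.000191i)
  m=5: (+0.001070-0.000535i) × (-0.319765+0.028290i) = -0.000327+0.000201i  (running Σ = -0.139600+0.000011i)
  m=6: (-0.000041+0.000102i) × (-0.043656+0.206571i) = -0.000019-0.000013i  (running Σ = -0.139619-0.000002i)
  m=7: (-0.000002-0.000007i) × (-0.266077-0.147015i) = -0.000000+0.000002i  (running Σ = -0.139620-0.000000i)
  m=8: (+0.000000+0.000000i) × (-0.332943+0.322524i) = -0.000000+0.000000i  (running Σ = -0.139620+0.000000i)
Σ over m = -0.139620+0.000000i; ×(4π/17) → -0.103207+0.000000i. Real part: -0.103207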